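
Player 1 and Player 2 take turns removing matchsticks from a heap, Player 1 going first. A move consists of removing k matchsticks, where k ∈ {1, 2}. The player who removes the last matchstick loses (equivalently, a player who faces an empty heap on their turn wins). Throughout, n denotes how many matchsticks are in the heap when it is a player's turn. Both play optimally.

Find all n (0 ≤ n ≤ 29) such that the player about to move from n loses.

1, 4, 7, 10, 13, 16, 19, 22, 25, 28

Classify positions by backward induction: terminal positions (no move available) are W. From any other position, the mover wins iff some move reaches an L.
n=0: no move; the opponent has just taken the last matchstick and therefore loses → W
n=1: L (sole option 0(W) is W)
n=2: W (go to 1, an L position)
n=3: W (go to 1, an L position)
n=4: L (options 3(W), 2(W) are all W)
n=5: W (go to 4, an L position)
n=6: W (go to 4, an L position)
n=7: L (options 6(W), 5(W) are all W)
n=8: W (go to 7, an L position)
n=9: W (go to 7, an L position)
n=10: L (options 9(W), 8(W) are all W)
n=11: W (go to 10, an L position)
n=12: W (go to 10, an L position)
n=13: L (options 12(W), 11(W) are all W)
n=14: W (go to 13, an L position)
n=15: W (go to 13, an L position)
n=16: L (options 15(W), 14(W) are all W)
n=17: W (go to 16, an L position)
n=18: W (go to 16, an L position)
n=19: L (options 18(W), 17(W) are all W)
n=20: W (go to 19, an L position)
n=21: W (go to 19, an L position)
n=22: L (options 21(W), 20(W) are all W)
n=23: W (go to 22, an L position)
n=24: W (go to 22, an L position)
n=25: L (options 24(W), 23(W) are all W)
n=26: W (go to 25, an L position)
n=27: W (go to 25, an L position)
n=28: L (options 27(W), 26(W) are all W)
n=29: W (go to 28, an L position)
The losing starting values of n are exactly the entries labelled L in this table (10 of them).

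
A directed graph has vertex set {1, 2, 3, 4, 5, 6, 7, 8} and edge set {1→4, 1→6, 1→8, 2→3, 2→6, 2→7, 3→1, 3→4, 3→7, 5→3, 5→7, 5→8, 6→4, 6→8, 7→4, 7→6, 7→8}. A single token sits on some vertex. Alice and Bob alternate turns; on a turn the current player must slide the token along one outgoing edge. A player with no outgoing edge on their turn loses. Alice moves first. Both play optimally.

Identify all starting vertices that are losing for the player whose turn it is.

Label each position W (a win for the player to move) or L (a loss). A position with no legal move is L; any other position is W exactly when some move reaches an L, and L when every move reaches a W.
Every edge goes from a vertex to one that appears earlier in the order 8, 4, 6, 1, 7, 3, 5, 2, so processing vertices in that order labels each vertex after all of its successors.
8: no outgoing edge → L
4: no outgoing edge → L
6: →4(L), so W
1: →4(L), so W
7: →4(L), so W
3: →4(L), so W
5: →8(L), so W
2: →3(W), 7(W), 6(W) — all W, so L
The losing starting vertices are exactly the entries labelled L in this table (3 of them).

2, 4, 8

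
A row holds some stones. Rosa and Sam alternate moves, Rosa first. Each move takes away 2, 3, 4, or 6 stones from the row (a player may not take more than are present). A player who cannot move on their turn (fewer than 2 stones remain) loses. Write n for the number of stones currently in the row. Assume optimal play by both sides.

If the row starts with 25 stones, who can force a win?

Use the standard recursion: the mover loses at a terminal position; elsewhere, the mover wins exactly when some move hands the opponent an L position.
n=0: no move → L
n=1: no move → L
n=2: W (go to 0, an L position)
n=3: W (go to 1, an L position)
n=4: W (go to 1, an L position)
n=5: W (go to 1, an L position)
n=6: W (go to 0, an L position)
n=7: W (go to 1, an L position)
n=8: L (options 6(W), 5(W), 4(W), 2(W) are all W)
n=9: L (options 7(W), 6(W), 5(W), 3(W) are all W)
n=10: W (go to 8, an L position)
n=11: W (go to 9, an L position)
n=12: W (go to 9, an L position)
n=13: W (go to 9, an L position)
n=14: W (go to 8, an L position)
n=15: W (go to 9, an L position)
n=16: L (options 14(W), 13(W), 12(W), 10(W) are all W)
n=17: L (options 15(W), 14(W), 13(W), 11(W) are all W)
n=18: W (go to 16, an L position)
n=19: W (go to 17, an L position)
n=20: W (go to 17, an L position)
n=21: W (go to 17, an L position)
n=22: W (go to 16, an L position)
n=23: W (go to 17, an L position)
n=24: L (options 22(W), 21(W), 20(W), 18(W) are all W)
n=25: L (options 23(W), 22(W), 21(W), 19(W) are all W)
The starting position 25 is L: whatever Rosa does, the opponent receives a W position.

Sam wins.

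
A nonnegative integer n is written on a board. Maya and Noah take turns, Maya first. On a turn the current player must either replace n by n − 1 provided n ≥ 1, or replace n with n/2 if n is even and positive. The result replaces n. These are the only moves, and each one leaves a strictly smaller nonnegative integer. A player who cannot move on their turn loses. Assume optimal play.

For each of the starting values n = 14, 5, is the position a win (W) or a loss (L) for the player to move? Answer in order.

14: W, 5: L

Work bottom-up. With no move the player to move loses. Otherwise the position is W if at least one move leads to an L position for the opponent, and L if every move leads to a W.
n=0: no move → L
n=1: can move to 0, which is L ⇒ W
n=2: the only move is to 1(W), a W ⇒ L
n=3: can move to 2, which is L ⇒ W
n=4: can move to 2, which is L ⇒ W
n=5: the only move is to 4(W), a W ⇒ L
n=6: can move to 5, which is L ⇒ W
n=7: the only move is to 6(W), a W ⇒ L
n=8: can move to 7, which is L ⇒ W
n=9: the only move is to 8(W), a W ⇒ L
n=10: can move to 5, which is L ⇒ W
n=11: the only move is to 10(W), a W ⇒ L
n=12: can move to 11, which is L ⇒ W
n=13: the only move is to 12(W), a W ⇒ L
n=14: can move to 7, which is L ⇒ W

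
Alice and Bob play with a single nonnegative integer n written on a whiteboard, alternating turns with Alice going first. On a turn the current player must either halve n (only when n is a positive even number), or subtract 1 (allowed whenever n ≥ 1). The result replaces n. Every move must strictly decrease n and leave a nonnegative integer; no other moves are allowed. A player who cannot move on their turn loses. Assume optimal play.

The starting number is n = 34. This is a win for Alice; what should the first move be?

Move to 17.

Build the W/L table. Terminal = L. A non-terminal position is W if it has a move to some L; otherwise it is L.
n=0: no move → L
n=1: can move to 0, which is L ⇒ W
n=2: the only move is to 1(W), a W ⇒ L
n=3: can move to 2, which is L ⇒ W
n=4: can move to 2, which is L ⇒ W
n=5: the only move is to 4(W), a W ⇒ L
n=6: can move to 5, which is L ⇒ W
n=7: the only move is to 6(W), a W ⇒ L
n=8: can move to 7, which is L ⇒ W
n=9: the only move is to 8(W), a W ⇒ L
n=10: can move to 5, which is L ⇒ W
n=11: the only move is to 10(W), a W ⇒ L
n=12: can move to 11, which is L ⇒ W
n=13: the only move is to 12(W), a W ⇒ L
n=14: can move to 7, which is L ⇒ W
n=15: the only move is to 14(W), a W ⇒ L
n=16: can move to 15, which is L ⇒ W
n=17: the only move is to 16(W), a W ⇒ L
n=18: can move to 9, which is L ⇒ W
n=19: the only move is to 18(W), a W ⇒ L
n=20: can move to 19, which is L ⇒ W
n=21: the only move is to 20(W), a W ⇒ L
n=22: can move to 11, which is L ⇒ W
n=23: the only move is to 22(W), a W ⇒ L
n=24: can move to 23, which is L ⇒ W
n=25: the only move is to 24(W), a W ⇒ L
n=26: can move to 13, which is L ⇒ W
n=27: the only move is to 26(W), a W ⇒ L
n=28: can move to 27, which is L ⇒ W
n=29: the only move is to 28(W), a W ⇒ L
n=30: can move to 15, which is L ⇒ W
n=31: the only move is to 30(W), a W ⇒ L
n=32: can move to 31, which is L ⇒ W
n=33: the only move is to 32(W), a W ⇒ L
n=34: can move to 17, which is L ⇒ W
From 34, the L positions reachable in one move are: 17, 33. Any move reaching one of these is winning.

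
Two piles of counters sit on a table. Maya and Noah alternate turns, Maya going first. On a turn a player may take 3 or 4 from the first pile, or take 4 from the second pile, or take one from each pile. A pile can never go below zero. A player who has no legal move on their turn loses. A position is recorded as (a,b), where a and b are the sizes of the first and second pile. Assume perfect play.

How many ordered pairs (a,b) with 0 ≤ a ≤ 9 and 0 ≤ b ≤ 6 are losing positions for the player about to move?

Classify positions by backward induction: terminal positions (no move available) are L. From any other position, the mover wins iff some move reaches an L.
Every move lowers a or b (never raises either), so fill the grid row by row in increasing a, and left to right within a row: each cell's successors are then already labelled.
      b=0  b=1  b=2  b=3  b=4  b=5  b=6
a=0:    L    L    L    L    W    W    W
a=1:    L    W    W    W    W    L    L
a=2:    L    W    L    L    W    L    W
a=3:    W    W    W    W    W    L    W
a=4:    W    W    W    W    L    W    W
a=5:    W    L    W    W    L    W    W
a=6:    W    L    W    W    L    W    L
a=7:    L    L    W    L    W    W    L
a=8:    L    W    W    L    W    L    L
a=9:    L    W    L    L    W    L    W
Cells with no legal move (terminal, hence L): (0,0), (0,1), (0,2), (0,3), (1,0), (2,0).
The remaining L cells, each justified by listing all of its moves:
(1,5): only reaches (1,1)(W), (0,4)(W), all W → L
(1,6): only reaches (1,2)(W), (0,5)(W), all W → L
(2,2): only reaches (1,1)(W), which is W → L
(2,3): only reaches (1,2)(W), which is W → L
(2,5): only reaches (2,1)(W), (1,4)(W), all W → L
(3,5): only reaches (0,5)(W), (3,1)(W), (2,4)(W), all W → L
(4,4): only reaches (1,4)(W), (0,4)(W), (4,0)(W), (3,3)(W), all W → L
(5,1): only reaches (2,1)(W), (1,1)(W), (4,0)(W), all W → L
(5,4): only reaches (2,4)(W), (1,4)(W), (5,0)(W), (4,3)(W), all W → L
(6,1): only reaches (3,1)(W), (2,1)(W), (5,0)(W), all W → L
(6,4): only reaches (3,4)(W), (2,4)(W), (6,0)(W), (5,3)(W), all W → L
(6,6): only reaches (3,6)(W), (2,6)(W), (6,2)(W), (5,5)(W), all W → L
(7,0): only reaches (4,0)(W), (3,0)(W), all W → L
(7,1): only reaches (4,1)(W), (3,1)(W), (6,0)(W), all W → L
(7,3): only reaches (4,3)(W), (3,3)(W), (6,2)(W), all W → L
(7,6): only reaches (4,6)(W), (3,6)(W), (7,2)(W), (6,5)(W), all W → L
(8,0): only reaches (5,0)(W), (4,0)(W), all W → L
(8,3): only reaches (5,3)(W), (4,3)(W), (7,2)(W), all W → L
(8,5): only reaches (5,5)(W), (4,5)(W), (8,1)(W), (7,4)(W), all W → L
(8,6): only reaches (5,6)(W), (4,6)(W), (8,2)(W), (7,5)(W), all W → L
(9,0): only reaches (6,0)(W), (5,0)(W), all W → L
(9,2): only reaches (6,2)(W), (5,2)(W), (8,1)(W), all W → L
(9,3): only reaches (6,3)(W), (5,3)(W), (8,2)(W), all W → L
(9,5): only reaches (6,5)(W), (5,5)(W), (9,1)(W), (8,4)(W), all W → L
Every other cell has at least one move into one of the L cells above, so it is W.
L cells per row: a=0: 4, a=1: 3, a=2: 4, a=3: 1, a=4: 1, a=5: 2, a=6: 3, a=7: 4, a=8: 4, a=9: 4; total 30.

30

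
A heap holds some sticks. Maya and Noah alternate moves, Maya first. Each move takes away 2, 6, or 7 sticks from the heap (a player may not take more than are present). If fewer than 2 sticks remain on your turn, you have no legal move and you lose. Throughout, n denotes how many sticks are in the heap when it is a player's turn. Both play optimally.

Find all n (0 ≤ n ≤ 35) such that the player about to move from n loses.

Use the standard recursion: the mover loses at a terminal position; elsewhere, the mover wins exactly when some move hands the opponent an L position.
n=0: no move → L
n=1: no move → L
n=2: W (go to 0, an L position)
n=3: W (go to 1, an L position)
n=4: L (sole option 2(W) is W)
n=5: L (sole option 3(W) is W)
n=6: W (go to 4, an L position)
n=7: W (go to 5, an L position)
n=8: W (go to 1, an L position)
n=9: L (options 7(W), 3(W), 2(W) are all W)
n=10: W (go to 4, an L position)
n=11: W (go to 9, an L position)
n=12: W (go to 5, an L position)
n=13: L (options 11(W), 7(W), 6(W) are all W)
n=14: L (options 12(W), 8(W), 7(W) are all W)
n=15: W (go to 13, an L position)
n=16: W (go to 14, an L position)
n=17: L (options 15(W), 11(W), 10(W) are all W)
n=18: L (options 16(W), 12(W), 11(W) are all W)
n=19: W (go to 17, an L position)
n=20: W (go to 18, an L position)
n=21: W (go to 14, an L position)
n=22: L (options 20(W), 16(W), 15(W) are all W)
n=23: W (go to 17, an L position)
n=24: W (go to 22, an L position)
n=25: W (go to 18, an L position)
n=26: L (options 24(W), 20(W), 19(W) are all W)
n=27: L (options 25(W), 21(W), 20(W) are all W)
n=28: W (go to 26, an L position)
n=29: W (go to 27, an L position)
n=30: L (options 28(W), 24(W), 23(W) are all W)
n=31: L (options 29(W), 25(W), 24(W) are all W)
n=32: W (go to 30, an L position)
n=33: W (go to 31, an L position)
n=34: W (go to 27, an L position)
n=35: L (options 33(W), 29(W), 28(W) are all W)
Reading off the rows marked L gives the requested list; there are 15 such values of n.

0, 1, 4, 5, 9, 13, 14, 17, 18, 22, 26, 27, 30, 31, 35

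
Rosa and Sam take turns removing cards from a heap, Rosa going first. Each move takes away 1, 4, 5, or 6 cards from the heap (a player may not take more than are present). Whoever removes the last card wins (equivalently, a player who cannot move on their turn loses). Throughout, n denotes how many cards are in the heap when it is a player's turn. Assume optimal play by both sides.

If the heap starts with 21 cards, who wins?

Rosa wins.

Classify positions by backward induction: terminal positions (no move available) are L. From any other position, the mover wins iff some move reaches an L.
n=0: no move → L
n=1: →0(L), so W
n=2: →1(W) only, which is W, so L
n=3: →2(L), so W
n=4: →0(L), so W
n=5: →0(L), so W
n=6: →2(L), so W
n=7: →2(L), so W
n=8: →2(L), so W
n=9: →8(W), 5(W), 4(W), 3(W) — all W, so L
n=10: →9(L), so W
n=11: →10(W), 7(W), 6(W), 5(W) — all W, so L
n=12: →11(L), so W
n=13: →9(L), so W
n=14: →9(L), so W
n=15: →11(L), so W
n=16: →11(L), so W
n=17: →11(L), so W
n=18: →17(W), 14(W), 13(W), 12(W) — all W, so L
n=19: →18(L), so W
n=20: →19(W), 16(W), 15(W), 14(W) — all W, so L
n=21: →20(L), so W
The starting position 21 is W: Rosa should remove 1, leaving 20, handing over an L position.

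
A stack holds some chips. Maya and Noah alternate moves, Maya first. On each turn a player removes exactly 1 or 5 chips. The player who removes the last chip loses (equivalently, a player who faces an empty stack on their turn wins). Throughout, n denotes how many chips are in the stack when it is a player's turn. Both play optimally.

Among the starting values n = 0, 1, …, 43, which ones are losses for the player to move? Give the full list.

1, 3, 5, 7, 9, 11, 13, 15, 17, 19, 21, 23, 25, 27, 29, 31, 33, 35, 37, 39, 41, 43

Compute win/loss labels from the base case upward. A position with no move is W. Any other position is W if it can reach an L in one move, else L.
n=0: no move; the opponent has just taken the last chip and therefore loses → W
n=1: L (sole option 0(W) is W)
n=2: W (go to 1, an L position)
n=3: L (sole option 2(W) is W)
n=4: W (go to 3, an L position)
n=5: L (options 4(W), 0(W) are all W)
n=6: W (go to 5, an L position)
n=7: L (options 6(W), 2(W) are all W)
n=8: W (go to 7, an L position)
n=9: L (options 8(W), 4(W) are all W)
n=10: W (go to 9, an L position)
n=11: L (options 10(W), 6(W) are all W)
n=12: W (go to 11, an L position)
n=13: L (options 12(W), 8(W) are all W)
n=14: W (go to 13, an L position)
n=15: L (options 14(W), 10(W) are all W)
n=16: W (go to 15, an L position)
n=17: L (options 16(W), 12(W) are all W)
n=18: W (go to 17, an L position)
n=19: L (options 18(W), 14(W) are all W)
n=20: W (go to 19, an L position)
n=21: L (options 20(W), 16(W) are all W)
n=22: W (go to 21, an L position)
n=23: L (options 22(W), 18(W) are all W)
n=24: W (go to 23, an L position)
n=25: L (options 24(W), 20(W) are all W)
n=26: W (go to 25, an L position)
n=27: L (options 26(W), 22(W) are all W)
n=28: W (go to 27, an L position)
n=29: L (options 28(W), 24(W) are all W)
n=30: W (go to 29, an L position)
n=31: L (options 30(W), 26(W) are all W)
n=32: W (go to 31, an L position)
n=33: L (options 32(W), 28(W) are all W)
n=34: W (go to 33, an L position)
n=35: L (options 34(W), 30(W) are all W)
n=36: W (go to 35, an L position)
n=37: L (options 36(W), 32(W) are all W)
n=38: W (go to 37, an L position)
n=39: L (options 38(W), 34(W) are all W)
n=40: W (go to 39, an L position)
n=41: L (options 40(W), 36(W) are all W)
n=42: W (go to 41, an L position)
n=43: L (options 42(W), 38(W) are all W)
The losing starting values of n are exactly the entries labelled L in this table (22 of them).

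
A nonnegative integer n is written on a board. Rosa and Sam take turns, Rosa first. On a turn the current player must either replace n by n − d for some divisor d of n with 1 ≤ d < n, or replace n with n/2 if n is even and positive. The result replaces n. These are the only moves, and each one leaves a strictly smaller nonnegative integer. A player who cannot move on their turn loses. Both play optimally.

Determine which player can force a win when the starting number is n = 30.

Rosa wins.

Use the standard recursion: the mover loses at a terminal position; elsewhere, the mover wins exactly when some move hands the opponent an L position.
n=0: no move → L
n=1: no move → L
n=2: reaches L-position 1 → W
n=3: only reaches 2(W), which is W → L
n=4: reaches L-position 3 → W
n=5: only reaches 4(W), which is W → L
n=6: reaches L-position 3 → W
n=7: only reaches 6(W), which is W → L
n=8: reaches L-position 7 → W
n=9: only reaches 6(W), 8(W), all W → L
n=10: reaches L-position 5 → W
n=11: only reaches 10(W), which is W → L
n=12: reaches L-position 9 → W
n=13: only reaches 12(W), which is W → L
n=14: reaches L-position 7 → W
n=15: only reaches 10(W), 12(W), 14(W), all W → L
n=16: reaches L-position 15 → W
n=17: only reaches 16(W), which is W → L
n=18: reaches L-position 9 → W
n=19: only reaches 18(W), which is W → L
n=20: reaches L-position 15 → W
n=21: only reaches 14(W), 18(W), 20(W), all W → L
n=22: reaches L-position 11 → W
n=23: only reaches 22(W), which is W → L
n=24: reaches L-position 21 → W
n=25: only reaches 20(W), 24(W), all W → L
n=26: reaches L-position 13 → W
n=27: only reaches 18(W), 24(W), 26(W), all W → L
n=28: reaches L-position 21 → W
n=29: only reaches 28(W), which is W → L
n=30: reaches L-position 15 → W
The starting position 30 is W: Rosa should move to 15, handing over an L position.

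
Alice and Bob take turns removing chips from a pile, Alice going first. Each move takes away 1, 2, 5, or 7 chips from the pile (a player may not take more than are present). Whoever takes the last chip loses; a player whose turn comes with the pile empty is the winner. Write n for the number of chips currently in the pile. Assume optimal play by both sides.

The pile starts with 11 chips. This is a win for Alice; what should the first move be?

Build the W/L table. Terminal = W. A non-terminal position is W if it has a move to some L; otherwise it is L.
n=0: no move; the opponent has just taken the last chip and therefore loses → W
n=1: →0(W) only, which is W, so L
n=2: →1(L), so W
n=3: →1(L), so W
n=4: →3(W), 2(W) — all W, so L
n=5: →4(L), so W
n=6: →4(L), so W
n=7: →6(W), 5(W), 2(W), 0(W) — all W, so L
n=8: →7(L), so W
n=9: →7(L), so W
n=10: →9(W), 8(W), 5(W), 3(W) — all W, so L
n=11: →10(L), so W
From 11, the L positions reachable in one move are: 10, 4. Any move reaching one of these is winning.

Remove 1, leaving 10.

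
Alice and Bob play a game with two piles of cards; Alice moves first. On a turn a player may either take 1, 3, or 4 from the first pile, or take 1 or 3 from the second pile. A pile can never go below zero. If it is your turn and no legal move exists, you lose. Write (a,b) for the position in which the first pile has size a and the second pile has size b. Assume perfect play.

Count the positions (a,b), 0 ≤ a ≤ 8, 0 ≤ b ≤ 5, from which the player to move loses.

Positions with no move are L. A position that does have a move is losing for the player to move precisely when every available move leads to a winning position for the opponent. Fill in the labels:
Every move lowers a or b (never raises either), so fill the grid row by row in increasing a, and left to right within a row: each cell's successors are then already labelled.
      b=0  b=1  b=2  b=3  b=4  b=5
a=0:    L    W    L    W    L    W
a=1:    W    L    W    L    W    L
a=2:    L    W    L    W    L    W
a=3:    W    L    W    L    W    L
a=4:    W    W    W    W    W    W
a=5:    W    W    W    W    W    W
a=6:    W    W    W    W    W    W
a=7:    L    W    L    W    L    W
a=8:    W    L    W    L    W    L
Cells with no legal move (terminal, hence L): (0,0).
The remaining L cells, each justified by listing all of its moves:
(0,2): L (sole option (0,1)(W) is W)
(0,4): L (options (0,3)(W), (0,1)(W) are all W)
(1,1): L (options (0,1)(W), (1,0)(W) are all W)
(1,3): L (options (0,3)(W), (1,2)(W), (1,0)(W) are all W)
(1,5): L (options (0,5)(W), (1,4)(W), (1,2)(W) are all W)
(2,0): L (sole option (1,0)(W) is W)
(2,2): L (options (1,2)(W), (2,1)(W) are all W)
(2,4): L (options (1,4)(W), (2,3)(W), (2,1)(W) are all W)
(3,1): L (options (2,1)(W), (0,1)(W), (3,0)(W) are all W)
(3,3): L (options (2,3)(W), (0,3)(W), (3,2)(W), (3,0)(W) are all W)
(3,5): L (options (2,5)(W), (0,5)(W), (3,4)(W), (3,2)(W) are all W)
(7,0): L (options (6,0)(W), (4,0)(W), (3,0)(W) are all W)
(7,2): L (options (6,2)(W), (4,2)(W), (3,2)(W), (7,1)(W) are all W)
(7,4): L (options (6,4)(W), (4,4)(W), (3,4)(W), (7,3)(W), (7,1)(W) are all W)
(8,1): L (options (7,1)(W), (5,1)(W), (4,1)(W), (8,0)(W) are all W)
(8,3): L (options (7,3)(W), (5,3)(W), (4,3)(W), (8,2)(W), (8,0)(W) are all W)
(8,5): L (options (7,5)(W), (5,5)(W), (4,5)(W), (8,4)(W), (8,2)(W) are all W)
Every other cell has at least one move into one of the L cells above, so it is W.
L cells per row: a=0: 3, a=1: 3, a=2: 3, a=3: 3, a=4: 0, a=5: 0, a=6: 0, a=7: 3, a=8: 3; total 18.

18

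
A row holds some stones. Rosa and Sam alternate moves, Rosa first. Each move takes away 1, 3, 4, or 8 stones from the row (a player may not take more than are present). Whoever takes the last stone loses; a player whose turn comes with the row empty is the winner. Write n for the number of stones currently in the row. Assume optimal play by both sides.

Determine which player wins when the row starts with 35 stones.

Rosa wins.

Compute win/loss labels from the base case upward. A position with no move is W. Any other position is W if it can reach an L in one move, else L.
n=0: no move; the opponent has just taken the last stone and therefore loses → W
n=1: →0(W) only, which is W, so L
n=2: →1(L), so W
n=3: →2(W), 0(W) — all W, so L
n=4: →3(L), so W
n=5: →1(L), so W
n=6: →3(L), so W
n=7: →3(L), so W
n=8: →7(W), 5(W), 4(W), 0(W) — all W, so L
n=9: →8(L), so W
n=10: →9(W), 7(W), 6(W), 2(W) — all W, so L
n=11: →10(L), so W
n=12: →8(L), so W
n=13: →10(L), so W
n=14: →10(L), so W
n=15: →14(W), 12(W), 11(W), 7(W) — all W, so L
n=16: →15(L), so W
n=17: →16(W), 14(W), 13(W), 9(W) — all W, so L
n=18: →17(L), so W
n=19: →15(L), so W
n=20: →17(L), so W
n=21: →17(L), so W
n=22: →21(W), 19(W), 18(W), 14(W) — all W, so L
n=23: →22(L), so W
n=24: →23(W), 21(W), 20(W), 16(W) — all W, so L
n=25: →24(L), so W
n=26: →22(L), so W
n=27: →24(L), so W
n=28: →24(L), so W
n=29: →28(W), 26(W), 25(W), 21(W) — all W, so L
n=30: →29(L), so W
n=31: →30(W), 28(W), 27(W), 23(W) — all W, so L
n=32: →31(L), so W
n=33: →29(L), so W
n=34: →31(L), so W
n=35: →31(L), so W
From 35 Rosa can remove 4, leaving 31, reaching an L position.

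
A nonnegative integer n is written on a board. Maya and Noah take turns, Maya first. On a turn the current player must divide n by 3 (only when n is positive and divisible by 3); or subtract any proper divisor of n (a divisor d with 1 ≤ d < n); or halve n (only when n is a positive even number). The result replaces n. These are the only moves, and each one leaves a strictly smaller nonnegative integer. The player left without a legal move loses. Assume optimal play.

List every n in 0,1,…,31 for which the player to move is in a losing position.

Compute win/loss labels from the base case upward. A position with no move is L. Any other position is W if it can reach an L in one move, else L.
n=0: no move → L
n=1: no move → L
n=2: can move to 1, which is L ⇒ W
n=3: can move to 1, which is L ⇒ W
n=4: moves to 2(W), 3(W); every one is W ⇒ L
n=5: can move to 4, which is L ⇒ W
n=6: can move to 4, which is L ⇒ W
n=7: the only move is to 6(W), a W ⇒ L
n=8: can move to 4, which is L ⇒ W
n=9: moves to 3(W), 6(W), 8(W); every one is W ⇒ L
n=10: can move to 9, which is L ⇒ W
n=11: the only move is to 10(W), a W ⇒ L
n=12: can move to 4, which is L ⇒ W
n=13: the only move is to 12(W), a W ⇒ L
n=14: can move to 7, which is L ⇒ W
n=15: moves to 5(W), 10(W), 12(W), 14(W); every one is W ⇒ L
n=16: can move to 15, which is L ⇒ W
n=17: the only move is to 16(W), a W ⇒ L
n=18: can move to 9, which is L ⇒ W
n=19: the only move is to 18(W), a W ⇒ L
n=20: can move to 15, which is L ⇒ W
n=21: can move to 7, which is L ⇒ W
n=22: can move to 11, which is L ⇒ W
n=23: the only move is to 22(W), a W ⇒ L
n=24: can move to 23, which is L ⇒ W
n=25: moves to 20(W), 24(W); every one is W ⇒ L
n=26: can move to 13, which is L ⇒ W
n=27: can move to 9, which is L ⇒ W
n=28: moves to 14(W), 21(W), 24(W), 26(W), 27(W); every one is W ⇒ L
n=29: can move to 28, which is L ⇒ W
n=30: can move to 15, which is L ⇒ W
n=31: the only move is to 30(W), a W ⇒ L
The losing starting values of n are exactly the entries labelled L in this table (14 of them).

0, 1, 4, 7, 9, 11, 13, 15, 17, 19, 23, 25, 28, 31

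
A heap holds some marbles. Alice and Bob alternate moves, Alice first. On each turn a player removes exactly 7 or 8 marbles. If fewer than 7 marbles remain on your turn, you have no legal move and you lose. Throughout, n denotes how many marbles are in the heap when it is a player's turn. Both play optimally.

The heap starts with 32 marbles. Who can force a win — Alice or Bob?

Work bottom-up. With no move the player to move loses. Otherwise the position is W if at least one move leads to an L position for the opponent, and L if every move leads to a W.
n=0: no move → L
n=1: no move → L
n=2: no move → L
n=3: no move → L
n=4: no move → L
n=5: no move → L
n=6: no move → L
n=7: reaches L-position 0 → W
n=8: reaches L-position 1 → W
n=9: reaches L-position 2 → W
n=10: reaches L-position 3 → W
n=11: reaches L-position 4 → W
n=12: reaches L-position 5 → W
n=13: reaches L-position 6 → W
n=14: reaches L-position 6 → W
n=15: only reaches 8(W), 7(W), all W → L
n=16: only reaches 9(W), 8(W), all W → L
n=17: only reaches 10(W), 9(W), all W → L
n=18: only reaches 11(W), 10(W), all W → L
n=19: only reaches 12(W), 11(W), all W → L
n=20: only reaches 13(W), 12(W), all W → L
n=21: only reaches 14(W), 13(W), all W → L
n=22: reaches L-position 15 → W
n=23: reaches L-position 16 → W
n=24: reaches L-position 17 → W
n=25: reaches L-position 18 → W
n=26: reaches L-position 19 → W
n=27: reaches L-position 20 → W
n=28: reaches L-position 21 → W
n=29: reaches L-position 21 → W
n=30: only reaches 23(W), 22(W), all W → L
n=31: only reaches 24(W), 23(W), all W → L
n=32: only reaches 25(W), 24(W), all W → L
The starting position 32 is L: whatever Alice does, the opponent receives a W position.

Bob wins.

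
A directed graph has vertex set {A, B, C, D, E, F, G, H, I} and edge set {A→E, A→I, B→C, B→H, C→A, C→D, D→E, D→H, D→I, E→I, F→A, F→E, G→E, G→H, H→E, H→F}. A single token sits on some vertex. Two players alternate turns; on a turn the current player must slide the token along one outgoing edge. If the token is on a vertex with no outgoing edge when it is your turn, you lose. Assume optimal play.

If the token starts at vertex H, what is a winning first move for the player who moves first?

Label each position W (a win for the player to move) or L (a loss). A position with no legal move is L; any other position is W exactly when some move reaches an L, and L when every move reaches a W.
Every edge goes from a vertex to one that appears earlier in the order I, E, A, F, H, D, C, B, G, so processing vertices in that order labels each vertex after all of its successors.
I: no outgoing edge → L
E: →I(L), so W
A: →I(L), so W
F: →A(W), E(W) — all W, so L
H: →F(L), so W
D: →I(L), so W
C: →D(W), A(W) — all W, so L
B: →C(L), so W
G: →H(W), E(W) — all W, so L
From H, the L positions reachable in one move are: F.

Move to F.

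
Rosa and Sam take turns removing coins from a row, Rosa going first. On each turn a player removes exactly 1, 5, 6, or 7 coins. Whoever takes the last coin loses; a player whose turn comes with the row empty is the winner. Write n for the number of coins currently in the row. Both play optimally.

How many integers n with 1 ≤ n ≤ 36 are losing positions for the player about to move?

9

Build the W/L table. Terminal = W. A non-terminal position is W if it has a move to some L; otherwise it is L.
n=0: no move; the opponent has just taken the last coin and therefore loses → W
n=1: →0(W) only, which is W, so L
n=2: →1(L), so W
n=3: →2(W) only, which is W, so L
n=4: →3(L), so W
n=5: →4(W), 0(W) — all W, so L
n=6: →5(L), so W
n=7: →1(L), so W
n=8: →3(L), so W
n=9: →3(L), so W
n=10: →5(L), so W
n=11: →5(L), so W
n=12: →5(L), so W
n=13: →12(W), 8(W), 7(W), 6(W) — all W, so L
n=14: →13(L), so W
n=15: →14(W), 10(W), 9(W), 8(W) — all W, so L
n=16: →15(L), so W
n=17: →16(W), 12(W), 11(W), 10(W) — all W, so L
n=18: →17(L), so W
n=19: →13(L), so W
n=20: →15(L), so W
n=21: →15(L), so W
n=22: →17(L), so W
n=23: →17(L), so W
n=24: →17(L), so W
n=25: →24(W), 20(W), 19(W), 18(W) — all W, so L
n=26: →25(L), so W
n=27: →26(W), 22(W), 21(W), 20(W) — all W, so L
n=28: →27(L), so W
n=29: →28(W), 24(W), 23(W), 22(W) — all W, so L
n=30: →29(L), so W
n=31: →25(L), so W
n=32: →27(L), so W
n=33: →27(L), so W
n=34: →29(L), so W
n=35: →29(L), so W
n=36: →29(L), so W
L entries with 1 ≤ n ≤ 36 (the range starts at n=1): n = 1, 3, 5, 13, 15, 17, 25, 27, 29; that makes 9.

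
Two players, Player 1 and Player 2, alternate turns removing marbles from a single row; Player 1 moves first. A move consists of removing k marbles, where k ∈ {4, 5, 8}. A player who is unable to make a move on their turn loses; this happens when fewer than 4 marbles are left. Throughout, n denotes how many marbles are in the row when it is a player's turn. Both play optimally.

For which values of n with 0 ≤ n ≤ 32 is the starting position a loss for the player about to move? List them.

0, 1, 2, 3, 12, 13, 14, 15, 24, 25, 26, 27

Compute win/loss labels from the base case upward. A position with no move is L. Any other position is W if it can reach an L in one move, else L.
n=0: no move → L
n=1: no move → L
n=2: no move → L
n=3: no move → L
n=4: W (go to 0, an L position)
n=5: W (go to 1, an L position)
n=6: W (go to 2, an L position)
n=7: W (go to 3, an L position)
n=8: W (go to 3, an L position)
n=9: W (go to 1, an L position)
n=10: W (go to 2, an L position)
n=11: W (go to 3, an L position)
n=12: L (options 8(W), 7(W), 4(W) are all W)
n=13: L (options 9(W), 8(W), 5(W) are all W)
n=14: L (options 10(W), 9(W), 6(W) are all W)
n=15: L (options 11(W), 10(W), 7(W) are all W)
n=16: W (go to 12, an L position)
n=17: W (go to 13, an L position)
n=18: W (go to 14, an L position)
n=19: W (go to 15, an L position)
n=20: W (go to 15, an L position)
n=21: W (go to 13, an L position)
n=22: W (go to 14, an L position)
n=23: W (go to 15, an L position)
n=24: L (options 20(W), 19(W), 16(W) are all W)
n=25: L (options 21(W), 20(W), 17(W) are all W)
n=26: L (options 22(W), 21(W), 18(W) are all W)
n=27: L (options 23(W), 22(W), 19(W) are all W)
n=28: W (go to 24, an L position)
n=29: W (go to 25, an L position)
n=30: W (go to 26, an L position)
n=31: W (go to 27, an L position)
n=32: W (go to 27, an L position)
Reading off the rows marked L gives the requested list; there are 12 such values of n.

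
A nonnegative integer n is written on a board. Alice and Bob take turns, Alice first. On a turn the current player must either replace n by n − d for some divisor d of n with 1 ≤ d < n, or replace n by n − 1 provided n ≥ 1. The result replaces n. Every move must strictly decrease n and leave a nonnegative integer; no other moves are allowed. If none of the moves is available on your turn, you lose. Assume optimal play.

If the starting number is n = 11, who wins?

Classify positions by backward induction: terminal positions (no move available) are L. From any other position, the mover wins iff some move reaches an L.
n=0: no move → L
n=1: can move to 0, which is L ⇒ W
n=2: the only move is to 1(W), a W ⇒ L
n=3: can move to 2, which is L ⇒ W
n=4: can move to 2, which is L ⇒ W
n=5: the only move is to 4(W), a W ⇒ L
n=6: can move to 5, which is L ⇒ W
n=7: the only move is to 6(W), a W ⇒ L
n=8: can move to 7, which is L ⇒ W
n=9: moves to 6(W), 8(W); every one is W ⇒ L
n=10: can move to 5, which is L ⇒ W
n=11: the only move is to 10(W), a W ⇒ L
The starting position 11 is L: whatever Alice does, the opponent receives a W position.

Bob wins.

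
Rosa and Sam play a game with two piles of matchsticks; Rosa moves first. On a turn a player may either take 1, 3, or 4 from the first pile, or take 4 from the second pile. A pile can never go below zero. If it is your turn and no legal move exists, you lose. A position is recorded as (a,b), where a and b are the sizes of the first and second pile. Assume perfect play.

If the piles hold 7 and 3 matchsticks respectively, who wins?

Sam wins.

Label each position W (a win for the player to move) or L (a loss). A position with no legal move is L; any other position is W exactly when some move reaches an L, and L when every move reaches a W.
No move ever increases a pile, so every position that can arise here has a ≤ 7 and b ≤ 3; it is enough to label the cells with 0 ≤ a ≤ 7 and 0 ≤ b ≤ 3.
Every move lowers a or b (never raises either), so fill the grid row by row in increasing a, and left to right within a row: each cell's successors are then already labelled.
      b=0  b=1  b=2  b=3
a=0:    L    L    L    L
a=1:    W    W    W    W
a=2:    L    L    L    L
a=3:    W    W    W    W
a=4:    W    W    W    W
a=5:    W    W    W    W
a=6:    W    W    W    W
a=7:    L    L    L    L
Cells with no legal move (terminal, hence L): (0,0), (0,1), (0,2), (0,3).
The remaining L cells, each justified by listing all of its moves:
(2,0): only reaches (1,0)(W), which is W → L
(2,1): only reaches (1,1)(W), which is W → L
(2,2): only reaches (1,2)(W), which is W → L
(2,3): only reaches (1,3)(W), which is W → L
(7,0): only reaches (6,0)(W), (4,0)(W), (3,0)(W), all W → L
(7,1): only reaches (6,1)(W), (4,1)(W), (3,1)(W), all W → L
(7,2): only reaches (6,2)(W), (4,2)(W), (3,2)(W), all W → L
(7,3): only reaches (6,3)(W), (4,3)(W), (3,3)(W), all W → L
Every other cell has at least one move into one of the L cells above, so it is W.
The starting position (7,3) is L: whatever Rosa does, the opponent receives a W position.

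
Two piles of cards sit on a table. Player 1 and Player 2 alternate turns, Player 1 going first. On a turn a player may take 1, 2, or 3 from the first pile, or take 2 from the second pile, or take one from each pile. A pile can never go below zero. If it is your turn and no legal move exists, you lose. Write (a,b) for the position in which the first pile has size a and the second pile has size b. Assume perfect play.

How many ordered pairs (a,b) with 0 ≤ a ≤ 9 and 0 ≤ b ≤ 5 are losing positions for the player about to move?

17

Work bottom-up. With no move the player to move loses. Otherwise the position is W if at least one move leads to an L position for the opponent, and L if every move leads to a W.
Every move lowers a or b (never raises either), so fill the grid row by row in increasing a, and left to right within a row: each cell's successors are then already labelled.
      b=0  b=1  b=2  b=3  b=4  b=5
a=0:    L    L    W    W    L    L
a=1:    W    W    W    L    W    W
a=2:    W    W    L    W    W    W
a=3:    W    W    W    W    W    W
a=4:    L    L    W    W    L    L
a=5:    W    W    W    L    W    W
a=6:    W    W    L    W    W    W
a=7:    W    W    W    W    W    W
a=8:    L    L    W    W    L    L
a=9:    W    W    W    L    W    W
Cells with no legal move (terminal, hence L): (0,0), (0,1).
The remaining L cells, each justified by listing all of its moves:
(0,4): only reaches (0,2)(W), which is W → L
(0,5): only reaches (0,3)(W), which is W → L
(1,3): only reaches (0,3)(W), (1,1)(W), (0,2)(W), all W → L
(2,2): only reaches (1,2)(W), (0,2)(W), (2,0)(W), (1,1)(W), all W → L
(4,0): only reaches (3,0)(W), (2,0)(W), (1,0)(W), all W → L
(4,1): only reaches (3,1)(W), (2,1)(W), (1,1)(W), (3,0)(W), all W → L
(4,4): only reaches (3,4)(W), (2,4)(W), (1,4)(W), (4,2)(W), (3,3)(W), all W → L
(4,5): only reaches (3,5)(W), (2,5)(W), (1,5)(W), (4,3)(W), (3,4)(W), all W → L
(5,3): only reaches (4,3)(W), (3,3)(W), (2,3)(W), (5,1)(W), (4,2)(W), all W → L
(6,2): only reaches (5,2)(W), (4,2)(W), (3,2)(W), (6,0)(W), (5,1)(W), all W → L
(8,0): only reaches (7,0)(W), (6,0)(W), (5,0)(W), all W → L
(8,1): only reaches (7,1)(W), (6,1)(W), (5,1)(W), (7,0)(W), all W → L
(8,4): only reaches (7,4)(W), (6,4)(W), (5,4)(W), (8,2)(W), (7,3)(W), all W → L
(8,5): only reaches (7,5)(W), (6,5)(W), (5,5)(W), (8,3)(W), (7,4)(W), all W → L
(9,3): only reaches (8,3)(W), (7,3)(W), (6,3)(W), (9,1)(W), (8,2)(W), all W → L
Every other cell has at least one move into one of the L cells above, so it is W.
L cells per row: a=0: 4, a=1: 1, a=2: 1, a=3: 0, a=4: 4, a=5: 1, a=6: 1, a=7: 0, a=8: 4, a=9: 1; total 17.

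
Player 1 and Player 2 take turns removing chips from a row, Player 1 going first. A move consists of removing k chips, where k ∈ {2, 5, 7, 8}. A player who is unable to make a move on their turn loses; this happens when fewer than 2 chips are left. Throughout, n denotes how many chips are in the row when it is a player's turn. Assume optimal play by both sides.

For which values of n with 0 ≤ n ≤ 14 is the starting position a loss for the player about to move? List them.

Positions with no move are L. A position that does have a move is losing for the player to move precisely when every available move leads to a winning position for the opponent. Fill in the labels:
n=0: no move → L
n=1: no move → L
n=2: W (go to 0, an L position)
n=3: W (go to 1, an L position)
n=4: L (sole option 2(W) is W)
n=5: W (go to 0, an L position)
n=6: W (go to 4, an L position)
n=7: W (go to 0, an L position)
n=8: W (go to 1, an L position)
n=9: W (go to 4, an L position)
n=10: L (options 8(W), 5(W), 3(W), 2(W) are all W)
n=11: W (go to 4, an L position)
n=12: W (go to 10, an L position)
n=13: L (options 11(W), 8(W), 6(W), 5(W) are all W)
n=14: L (options 12(W), 9(W), 7(W), 6(W) are all W)
Reading off the rows marked L gives the requested list; there are 6 such values of n.

0, 1, 4, 10, 13, 14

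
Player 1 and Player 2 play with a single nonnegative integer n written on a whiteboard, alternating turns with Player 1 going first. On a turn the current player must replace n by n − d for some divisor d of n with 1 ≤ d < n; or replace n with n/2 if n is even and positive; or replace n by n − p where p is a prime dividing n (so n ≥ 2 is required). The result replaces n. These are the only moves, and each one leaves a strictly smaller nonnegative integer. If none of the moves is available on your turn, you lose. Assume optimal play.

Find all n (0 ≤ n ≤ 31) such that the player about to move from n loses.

0, 1, 4, 9, 14, 20, 26

Label each position W (a win for the player to move) or L (a loss). A position with no legal move is L; any other position is W exactly when some move reaches an L, and L when every move reaches a W.
n=0: no move → L
n=1: no move → L
n=2: →0(L), so W
n=3: →0(L), so W
n=4: →2(W), 3(W) — all W, so L
n=5: →0(L), so W
n=6: →4(L), so W
n=7: →0(L), so W
n=8: →4(L), so W
n=9: →6(W), 8(W) — all W, so L
n=10: →9(L), so W
n=11: →0(L), so W
n=12: →9(L), so W
n=13: →0(L), so W
n=14: →7(W), 12(W), 13(W) — all W, so L
n=15: →14(L), so W
n=16: →14(L), so W
n=17: →0(L), so W
n=18: →9(L), so W
n=19: →0(L), so W
n=20: →10(W), 15(W), 16(W), 18(W), 19(W) — all W, so L
n=21: →14(L), so W
n=22: →20(L), so W
n=23: →0(L), so W
n=24: →20(L), so W
n=25: →20(L), so W
n=26: →13(W), 24(W), 25(W) — all W, so L
n=27: →26(L), so W
n=28: →14(L), so W
n=29: →0(L), so W
n=30: →20(L), so W
n=31: →0(L), so W
Reading off the rows marked L gives the requested list; there are 7 such values of n.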